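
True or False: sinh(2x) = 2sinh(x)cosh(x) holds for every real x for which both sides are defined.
Claim: sinh(2x) = 2sinh(x)cosh(x).
Reasoning: 2sinh(x)cosh(x) = 2 · (e^x - e^-x)/2 · (e^x + e^-x)/2 = (e^(2x) - e^(-2x))/2 = sinh(2x).
So the two sides agree for every real x for which both sides are defined.

Conclusion: True.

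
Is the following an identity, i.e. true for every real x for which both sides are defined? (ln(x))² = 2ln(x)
No, this is NOT an identity.

Claim: (ln(x))² = 2ln(x).
Test a specific point where both sides are defined: x = 5.
LHS = (ln(x))² ≈ 2.5903
RHS = 2ln(x) ≈ 3.2189
Since 2.5903 ≠ 3.2189, the equation fails at this point, so it cannot hold for every real x for which both sides are defined.
2ln(x) equals ln(x²), which is not the same as (ln x)².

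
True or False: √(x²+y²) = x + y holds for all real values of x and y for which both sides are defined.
False.

Claim: √(x²+y²) = x + y.
Test a specific point where both sides are defined: x = 3, y = 4.
LHS = √(x²+y²) ≈ 5.0000
RHS = x + y ≈ 7.0000
Since 5.0000 ≠ 7.0000, the equation fails at this point, so it cannot hold for all real values of x and y for which both sides are defined.
(x+y)² = x² + 2xy + y², not x² + y², so the square root does not split this way.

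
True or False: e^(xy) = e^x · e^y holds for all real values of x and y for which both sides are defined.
Claim: e^(xy) = e^x · e^y.
Test a specific point where both sides are defined: x = 3, y = 3.
LHS = e^(xy) ≈ 8103.0839
RHS = e^x · e^y ≈ 403.4288
Since 8103.0839 ≠ 403.4288, the equation fails at this point, so it cannot hold for all real values of x and y for which both sides are defined.
e^x · e^y = e^(x+y), not e^(xy).

Conclusion: False.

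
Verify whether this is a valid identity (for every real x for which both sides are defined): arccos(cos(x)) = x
Claim: arccos(cos(x)) = x.
Test a specific point where both sides are defined: x = -π/6.
LHS = arccos(cos(x)) ≈ 0.5236
RHS = x ≈ -0.5236
Since 0.5236 ≠ -0.5236, the equation fails at this point, so it cannot hold for every real x for which both sides are defined.
arccos only returns values in [0, π], so arccos(cos(x)) = x holds only for x in that interval, not for all real x.

Conclusion: No, this is NOT an identity.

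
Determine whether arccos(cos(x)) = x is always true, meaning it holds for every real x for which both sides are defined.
No, this is NOT an identity.

Claim: arccos(cos(x)) = x.
Test a specific point where both sides are defined: x = -π/3.
LHS = arccos(cos(x)) ≈ 1.0472
RHS = x ≈ -1.0472
Since 1.0472 ≠ -1.0472, the equation fails at this point, so it cannot hold for every real x for which both sides are defined.
arccos only returns values in [0, π], so arccos(cos(x)) = x holds only for x in that interval, not for all real x.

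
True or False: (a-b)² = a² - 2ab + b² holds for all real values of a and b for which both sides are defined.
Claim: (a-b)² = a² - 2ab + b².
Reasoning: Expand: (a-b)² = (a-b)(a-b) = a·a - a·b - b·a + b·b = a² - 2ab + b².
So the two sides agree for all real values of a and b for which both sides are defined.

Conclusion: True.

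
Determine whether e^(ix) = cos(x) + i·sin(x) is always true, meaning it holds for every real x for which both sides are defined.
Yes, this is an identity.

Claim: e^(ix) = cos(x) + i·sin(x).
Reasoning: Euler's formula. Expand e^(ix) = Σ (ix)^k / k!. Since i² = -1, the even-k terms are Σ (-1)^m x^(2m)/(2m)! = cos(x) and the odd-k terms are i · Σ (-1)^m x^(2m+1)/(2m+1)! = i·sin(x).
So the two sides agree for every real x for which both sides are defined.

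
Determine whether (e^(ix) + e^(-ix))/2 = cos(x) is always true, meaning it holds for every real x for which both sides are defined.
Yes, this is an identity.

Claim: (e^(ix) + e^(-ix))/2 = cos(x).
Reasoning: By Euler's formula e^(ix) = cos(x) + i·sin(x) and e^(-ix) = cos(x) - i·sin(x). Adding cancels the sine terms: e^(ix) + e^(-ix) = 2cos(x); divide by 2.
So the two sides agree for every real x for which both sides are defined.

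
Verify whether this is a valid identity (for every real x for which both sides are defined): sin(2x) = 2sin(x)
No, this is NOT an identity.

Claim: sin(2x) = 2sin(x).
Test a specific point where both sides are defined: x = π/2.
LHS = sin(2x) ≈ 0.0000
RHS = 2sin(x) ≈ 2.0000
Since 0.0000 ≠ 2.0000, the equation fails at this point, so it cannot hold for every real x for which both sides are defined.
The correct double-angle formula is sin(2x) = 2sin(x)cos(x).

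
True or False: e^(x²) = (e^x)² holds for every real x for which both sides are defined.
Claim: e^(x²) = (e^x)².
Test a specific point where both sides are defined: x = 3/2.
LHS = e^(x²) ≈ 9.4877
RHS = (e^x)² ≈ 20.0855
Since 9.4877 ≠ 20.0855, the equation fails at this point, so it cannot hold for every real x for which both sides are defined.
(e^x)² = e^(2x), and 2x ≠ x² in general.

Conclusion: False.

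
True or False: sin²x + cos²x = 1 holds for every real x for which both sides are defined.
Claim: sin²x + cos²x = 1.
Reasoning: The point (cos x, sin x) lies on the unit circle X² + Y² = 1, so cos²x + sin²x = 1 for every real x.
So the two sides agree for every real x for which both sides are defined.

Conclusion: True.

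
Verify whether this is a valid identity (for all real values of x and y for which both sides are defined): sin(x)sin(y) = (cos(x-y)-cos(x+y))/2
Yes, this is an identity.

Claim: sin(x)sin(y) = (cos(x-y)-cos(x+y))/2.
Reasoning: cos(x-y) = cos(x)cos(y) + sin(x)sin(y) and cos(x+y) = cos(x)cos(y) - sin(x)sin(y). Subtracting, cos(x-y) - cos(x+y) = 2sin(x)sin(y); divide by 2.
So the two sides agree for all real values of x and y for which both sides are defined.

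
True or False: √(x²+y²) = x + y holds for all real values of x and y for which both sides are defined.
False.

Claim: √(x²+y²) = x + y.
Test a specific point where both sides are defined: x = -2, y = 4.
LHS = √(x²+y²) ≈ 4.4721
RHS = x + y ≈ 2.0000
Since 4.4721 ≠ 2.0000, the equation fails at this point, so it cannot hold for all real values of x and y for which both sides are defined.
(x+y)² = x² + 2xy + y², not x² + y², so the square root does not split this way.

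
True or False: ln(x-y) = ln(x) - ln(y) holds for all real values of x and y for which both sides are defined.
Claim: ln(x-y) = ln(x) - ln(y).
Test a specific point where both sides are defined: x = 2, y = 3/2.
LHS = ln(x-y) ≈ -0.6931
RHS = ln(x) - ln(y) ≈ 0.2877
Since -0.6931 ≠ 0.2877, the equation fails at this point, so it cannot hold for all real values of x and y for which both sides are defined.
ln(x) - ln(y) = ln(x/y), not ln(x-y).

Conclusion: False.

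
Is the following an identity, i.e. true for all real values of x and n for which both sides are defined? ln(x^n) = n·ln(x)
Claim: ln(x^n) = n·ln(x).
Reasoning: The right side requires x > 0. For x > 0, x^n = (e^(ln x))^n = e^(n·ln x), so taking ln of both sides gives ln(x^n) = n·ln(x).
So the two sides agree for all real values of x and n for which both sides are defined.

Conclusion: Yes, this is an identity.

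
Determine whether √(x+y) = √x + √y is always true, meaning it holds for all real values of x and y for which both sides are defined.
Claim: √(x+y) = √x + √y.
Test a specific point where both sides are defined: x = 5, y = 1/2.
LHS = √(x+y) ≈ 2.3452
RHS = √x + √y ≈ 2.9432
Since 2.3452 ≠ 2.9432, the equation fails at this point, so it cannot hold for all real values of x and y for which both sides are defined.
Squaring the right side gives x + 2√(xy) + y, not x + y.

Conclusion: No, this is NOT an identity.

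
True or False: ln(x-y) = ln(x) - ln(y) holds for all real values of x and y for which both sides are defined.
Claim: ln(x-y) = ln(x) - ln(y).
Test a specific point where both sides are defined: x = 3, y = 3/2.
LHS = ln(x-y) ≈ 0.4055
RHS = ln(x) - ln(y) ≈ 0.6931
Since 0.4055 ≠ 0.6931, the equation fails at this point, so it cannot hold for all real values of x and y for which both sides are defined.
ln(x) - ln(y) = ln(x/y), not ln(x-y).

Conclusion: False.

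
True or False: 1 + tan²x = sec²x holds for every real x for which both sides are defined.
Claim: 1 + tan²x = sec²x.
Reasoning: Start from sin²x + cos²x = 1 and divide every term by cos²x (allowed wherever tan x and sec x are defined): tan²x + 1 = 1/cos²x = sec²x.
So the two sides agree for every real x for which both sides are defined.

Conclusion: True.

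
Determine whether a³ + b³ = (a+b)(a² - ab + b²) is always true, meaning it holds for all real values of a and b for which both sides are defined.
Claim: a³ + b³ = (a+b)(a² - ab + b²).
Reasoning: Expand the right side: (a+b)(a² - ab + b²) = a³ - a²b + ab² + a²b - ab² + b³ = a³ + b³ (the middle terms cancel in pairs).
So the two sides agree for all real values of a and b for which both sides are defined.

Conclusion: Yes, this is an identity.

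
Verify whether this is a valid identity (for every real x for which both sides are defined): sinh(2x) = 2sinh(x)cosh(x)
Yes, this is an identity.

Claim: sinh(2x) = 2sinh(x)cosh(x).
Reasoning: 2sinh(x)cosh(x) = 2 · (e^x - e^-x)/2 · (e^x + e^-x)/2 = (e^(2x) - e^(-2x))/2 = sinh(2x).
So the two sides agree for every real x for which both sides are defined.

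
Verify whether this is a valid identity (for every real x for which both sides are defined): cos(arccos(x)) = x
Claim: cos(arccos(x)) = x.
Reasoning: For -1 ≤ x ≤ 1 (where arccos is defined), arccos(x) is by definition an angle whose cosine equals x. Taking the cosine of that angle returns x. (Note the other order, arccos(cos x) = x, is NOT an identity.)
So the two sides agree for every real x for which both sides are defined.

Conclusion: Yes, this is an identity.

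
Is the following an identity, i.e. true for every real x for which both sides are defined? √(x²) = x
No, this is NOT an identity.

Claim: √(x²) = x.
Test a specific point where both sides are defined: x = -2.
LHS = √(x²) ≈ 2.0000
RHS = x ≈ -2.0000
Since 2.0000 ≠ -2.0000, the equation fails at this point, so it cannot hold for every real x for which both sides are defined.
√(x²) = |x|, which differs from x whenever x < 0 (both sides are defined for every real x).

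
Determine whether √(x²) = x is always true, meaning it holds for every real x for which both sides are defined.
No, this is NOT an identity.

Claim: √(x²) = x.
Test a specific point where both sides are defined: x = -2.
LHS = √(x²) ≈ 2.0000
RHS = x ≈ -2.0000
Since 2.0000 ≠ -2.0000, the equation fails at this point, so it cannot hold for every real x for which both sides are defined.
√(x²) = |x|, which differs from x whenever x < 0 (both sides are defined for every real x).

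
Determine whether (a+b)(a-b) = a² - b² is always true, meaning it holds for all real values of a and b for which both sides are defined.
Claim: (a+b)(a-b) = a² - b².
Reasoning: Expand: (a+b)(a-b) = a² - ab + ba - b² = a² - b² (the cross terms cancel).
So the two sides agree for all real values of a and b for which both sides are defined.

Conclusion: Yes, this is an identity.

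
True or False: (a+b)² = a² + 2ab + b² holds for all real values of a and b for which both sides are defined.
True.

Claim: (a+b)² = a² + 2ab + b².
Reasoning: Expand: (a+b)² = (a+b)(a+b) = a·a + a·b + b·a + b·b = a² + 2ab + b².
So the two sides agree for all real values of a and b for which both sides are defined.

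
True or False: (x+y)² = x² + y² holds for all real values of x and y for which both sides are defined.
Claim: (x+y)² = x² + y².
Test a specific point where both sides are defined: x = -3, y = 2.
LHS = (x+y)² ≈ 1.0000
RHS = x² + y² ≈ 13.0000
Since 1.0000 ≠ 13.0000, the equation fails at this point, so it cannot hold for all real values of x and y for which both sides are defined.
The correct expansion is (x+y)² = x² + 2xy + y²; the cross term 2xy is missing.

Conclusion: False.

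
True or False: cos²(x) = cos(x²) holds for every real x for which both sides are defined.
Claim: cos²(x) = cos(x²).
Test a specific point where both sides are defined: x = -π/6.
LHS = cos²(x) ≈ 0.7500
RHS = cos(x²) ≈ 0.9627
Since 0.7500 ≠ 0.9627, the equation fails at this point, so it cannot hold for every real x for which both sides are defined.
cos²(x) means (cos x)², squaring the output; cos(x²) squares the input. These are different functions.

Conclusion: False.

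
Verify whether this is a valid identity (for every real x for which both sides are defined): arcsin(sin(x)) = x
No, this is NOT an identity.

Claim: arcsin(sin(x)) = x.
Test a specific point where both sides are defined: x = π.
LHS = arcsin(sin(x)) ≈ 0.0000
RHS = x ≈ 3.1416
Since 0.0000 ≠ 3.1416, the equation fails at this point, so it cannot hold for every real x for which both sides are defined.
arcsin only returns values in [-π/2, π/2], so arcsin(sin(x)) = x holds only for x in that interval, not for all real x.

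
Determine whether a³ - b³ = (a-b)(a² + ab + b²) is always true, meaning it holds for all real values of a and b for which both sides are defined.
Claim: a³ - b³ = (a-b)(a² + ab + b²).
Reasoning: Expand the right side: (a-b)(a² + ab + b²) = a³ + a²b + ab² - a²b - ab² - b³ = a³ - b³ (the middle terms cancel in pairs).
So the two sides agree for all real values of a and b for which both sides are defined.

Conclusion: Yes, this is an identity.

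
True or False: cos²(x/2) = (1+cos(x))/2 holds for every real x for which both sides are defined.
Claim: cos²(x/2) = (1+cos(x))/2.
Reasoning: Use cos(2θ) = 2cos²θ - 1 with θ = x/2: cos(x) = 2cos²(x/2) - 1. Solving for cos²(x/2) gives (1 + cos(x))/2.
So the two sides agree for every real x for which both sides are defined.

Conclusion: True.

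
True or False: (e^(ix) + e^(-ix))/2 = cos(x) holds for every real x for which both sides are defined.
True.

Claim: (e^(ix) + e^(-ix))/2 = cos(x).
Reasoning: By Euler's formula e^(ix) = cos(x) + i·sin(x) and e^(-ix) = cos(x) - i·sin(x). Adding cancels the sine terms: e^(ix) + e^(-ix) = 2cos(x); divide by 2.
So the two sides agree for every real x for which both sides are defined.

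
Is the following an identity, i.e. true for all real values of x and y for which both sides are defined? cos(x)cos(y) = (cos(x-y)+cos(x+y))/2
Claim: cos(x)cos(y) = (cos(x-y)+cos(x+y))/2.
Reasoning: cos(x-y) = cos(x)cos(y) + sin(x)sin(y) and cos(x+y) = cos(x)cos(y) - sin(x)sin(y). Adding, cos(x-y) + cos(x+y) = 2cos(x)cos(y); divide by 2.
So the two sides agree for all real values of x and y for which both sides are defined.

Conclusion: Yes, this is an identity.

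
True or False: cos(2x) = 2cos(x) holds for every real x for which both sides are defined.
Claim: cos(2x) = 2cos(x).
Test a specific point where both sides are defined: x = π/4.
LHS = cos(2x) ≈ 0.0000
RHS = 2cos(x) ≈ 1.4142
Since 0.0000 ≠ 1.4142, the equation fails at this point, so it cannot hold for every real x for which both sides are defined.
The correct double-angle formula is cos(2x) = cos²x - sin²x.

Conclusion: False.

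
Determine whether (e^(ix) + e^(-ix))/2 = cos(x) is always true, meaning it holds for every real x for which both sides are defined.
Claim: (e^(ix) + e^(-ix))/2 = cos(x).
Reasoning: By Euler's formula e^(ix) = cos(x) + i·sin(x) and e^(-ix) = cos(x) - i·sin(x). Adding cancels the sine terms: e^(ix) + e^(-ix) = 2cos(x); divide by 2.
So the two sides agree for every real x for which both sides are defined.

Conclusion: Yes, this is an identity.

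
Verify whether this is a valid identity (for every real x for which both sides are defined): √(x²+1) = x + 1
Claim: √(x²+1) = x + 1.
Test a specific point where both sides are defined: x = 3/2.
LHS = √(x²+1) ≈ 1.8028
RHS = x + 1 ≈ 2.5000
Since 1.8028 ≠ 2.5000, the equation fails at this point, so it cannot hold for every real x for which both sides are defined.
(x+1)² = x² + 2x + 1 ≠ x² + 1 unless x = 0.

Conclusion: No, this is NOT an identity.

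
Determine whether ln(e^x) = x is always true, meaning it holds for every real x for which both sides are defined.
Claim: ln(e^x) = x.
Reasoning: ln is the inverse of the exponential: ln(e^x) asks for the exponent p with e^p = e^x, and since e^p is one-to-one that exponent is p = x.
So the two sides agree for every real x for which both sides are defined.

Conclusion: Yes, this is an identity.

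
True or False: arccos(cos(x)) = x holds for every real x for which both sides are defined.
Claim: arccos(cos(x)) = x.
Test a specific point where both sides are defined: x = -π/4.
LHS = arccos(cos(x)) ≈ 0.7854
RHS = x ≈ -0.7854
Since 0.7854 ≠ -0.7854, the equation fails at this point, so it cannot hold for every real x for which both sides are defined.
arccos only returns values in [0, π], so arccos(cos(x)) = x holds only for x in that interval, not for all real x.

Conclusion: False.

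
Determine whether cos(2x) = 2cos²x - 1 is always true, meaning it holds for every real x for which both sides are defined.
Yes, this is an identity.

Claim: cos(2x) = 2cos²x - 1.
Reasoning: cos(2x) = cos²x - sin²x. Replace sin²x by 1 - cos²x: cos²x - (1 - cos²x) = 2cos²x - 1.
So the two sides agree for every real x for which both sides are defined.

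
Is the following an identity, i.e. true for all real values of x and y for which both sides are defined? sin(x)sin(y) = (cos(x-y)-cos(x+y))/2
Claim: sin(x)sin(y) = (cos(x-y)-cos(x+y))/2.
Reasoning: cos(x-y) = cos(x)cos(y) + sin(x)sin(y) and cos(x+y) = cos(x)cos(y) - sin(x)sin(y). Subtracting, cos(x-y) - cos(x+y) = 2sin(x)sin(y); divide by 2.
So the two sides agree for all real values of x and y for which both sides are defined.

Conclusion: Yes, this is an identity.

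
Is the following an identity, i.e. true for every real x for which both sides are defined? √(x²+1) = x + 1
Claim: √(x²+1) = x + 1.
Test a specific point where both sides are defined: x = 4.
LHS = √(x²+1) ≈ 4.1231
RHS = x + 1 ≈ 5.0000
Since 4.1231 ≠ 5.0000, the equation fails at this point, so it cannot hold for every real x for which both sides are defined.
(x+1)² = x² + 2x + 1 ≠ x² + 1 unless x = 0.

Conclusion: No, this is NOT an identity.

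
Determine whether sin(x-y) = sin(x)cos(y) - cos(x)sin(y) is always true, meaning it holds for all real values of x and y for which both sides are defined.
Yes, this is an identity.

Claim: sin(x-y) = sin(x)cos(y) - cos(x)sin(y).
Reasoning: Replace y by -y in sin(x+y) = sin(x)cos(y) + cos(x)sin(y) and use cos(-y) = cos(y), sin(-y) = -sin(y): sin(x-y) = sin(x)cos(y) - cos(x)sin(y).
So the two sides agree for all real values of x and y for which both sides are defined.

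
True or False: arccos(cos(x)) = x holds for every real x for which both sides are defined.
False.

Claim: arccos(cos(x)) = x.
Test a specific point where both sides are defined: x = -π/2.
LHS = arccos(cos(x)) ≈ 1.5708
RHS = x ≈ -1.5708
Since 1.5708 ≠ -1.5708, the equation fails at this point, so it cannot hold for every real x for which both sides are defined.
arccos only returns values in [0, π], so arccos(cos(x)) = x holds only for x in that interval, not for all real x.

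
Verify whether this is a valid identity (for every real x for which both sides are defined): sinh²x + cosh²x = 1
No, this is NOT an identity.

Claim: sinh²x + cosh²x = 1.
Test a specific point where both sides are defined: x = 1.
LHS = sinh²x + cosh²x ≈ 3.7622
RHS = 1 ≈ 1.0000
Since 3.7622 ≠ 1.0000, the equation fails at this point, so it cannot hold for every real x for which both sides are defined.
The correct hyperbolic identity is cosh²x - sinh²x = 1 (a difference); the sum sinh²x + cosh²x equals cosh(2x).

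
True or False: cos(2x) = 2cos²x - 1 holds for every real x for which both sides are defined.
True.

Claim: cos(2x) = 2cos²x - 1.
Reasoning: cos(2x) = cos²x - sin²x. Replace sin²x by 1 - cos²x: cos²x - (1 - cos²x) = 2cos²x - 1.
So the two sides agree for every real x for which both sides are defined.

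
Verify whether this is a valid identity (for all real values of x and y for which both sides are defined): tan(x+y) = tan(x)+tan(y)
No, this is NOT an identity.

Claim: tan(x+y) = tan(x)+tan(y).
Test a specific point where both sides are defined: x = 2π/3, y = -π/3.
LHS = tan(x+y) ≈ 1.7321
RHS = tan(x)+tan(y) ≈ -3.4641
Since 1.7321 ≠ -3.4641, the equation fails at this point, so it cannot hold for all real values of x and y for which both sides are defined.
The correct formula is tan(x+y) = (tan(x) + tan(y))/(1 - tan(x)tan(y)).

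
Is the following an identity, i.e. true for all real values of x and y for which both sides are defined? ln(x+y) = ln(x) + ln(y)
No, this is NOT an identity.

Claim: ln(x+y) = ln(x) + ln(y).
Test a specific point where both sides are defined: x = 5, y = 1.
LHS = ln(x+y) ≈ 1.7918
RHS = ln(x) + ln(y) ≈ 1.6094
Since 1.7918 ≠ 1.6094, the equation fails at this point, so it cannot hold for all real values of x and y for which both sides are defined.
ln(x) + ln(y) = ln(xy), not ln(x+y).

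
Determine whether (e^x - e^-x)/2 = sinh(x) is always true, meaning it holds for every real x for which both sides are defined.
Yes, this is an identity.

Claim: (e^x - e^-x)/2 = sinh(x).
Reasoning: This is exactly the definition of the hyperbolic sine: sinh(x) := (e^x - e^-x)/2.
So the two sides agree for every real x for which both sides are defined.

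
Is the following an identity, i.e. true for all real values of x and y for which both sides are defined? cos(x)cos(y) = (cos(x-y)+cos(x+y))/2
Claim: cos(x)cos(y) = (cos(x-y)+cos(x+y))/2.
Reasoning: cos(x-y) = cos(x)cos(y) + sin(x)sin(y) and cos(x+y) = cos(x)cos(y) - sin(x)sin(y). Adding, cos(x-y) + cos(x+y) = 2cos(x)cos(y); divide by 2.
So the two sides agree for all real values of x and y for which both sides are defined.

Conclusion: Yes, this is an identity.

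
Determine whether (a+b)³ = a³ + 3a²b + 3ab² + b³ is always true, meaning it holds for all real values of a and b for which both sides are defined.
Yes, this is an identity.

Claim: (a+b)³ = a³ + 3a²b + 3ab² + b³.
Reasoning: (a+b)³ = (a+b)(a+b)² = (a+b)(a² + 2ab + b²) = a³ + 2a²b + ab² + a²b + 2ab² + b³ = a³ + 3a²b + 3ab² + b³.
So the two sides agree for all real values of a and b for which both sides are defined.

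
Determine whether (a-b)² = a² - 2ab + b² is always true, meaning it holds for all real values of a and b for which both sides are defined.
Yes, this is an identity.

Claim: (a-b)² = a² - 2ab + b².
Reasoning: Expand: (a-b)² = (a-b)(a-b) = a·a - a·b - b·a + b·b = a² - 2ab + b².
So the two sides agree for all real values of a and b for which both sides are defined.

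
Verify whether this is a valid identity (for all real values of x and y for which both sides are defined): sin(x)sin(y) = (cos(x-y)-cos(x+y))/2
Claim: sin(x)sin(y) = (cos(x-y)-cos(x+y))/2.
Reasoning: cos(x-y) = cos(x)cos(y) + sin(x)sin(y) and cos(x+y) = cos(x)cos(y) - sin(x)sin(y). Subtracting, cos(x-y) - cos(x+y) = 2sin(x)sin(y); divide by 2.
So the two sides agree for all real values of x and y for which both sides are defined.

Conclusion: Yes, this is an identity.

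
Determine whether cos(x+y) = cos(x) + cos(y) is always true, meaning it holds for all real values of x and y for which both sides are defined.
Claim: cos(x+y) = cos(x) + cos(y).
Test a specific point where both sides are defined: x = π/2, y = -π/6.
LHS = cos(x+y) ≈ 0.5000
RHS = cos(x) + cos(y) ≈ 0.8660
Since 0.5000 ≠ 0.8660, the equation fails at this point, so it cannot hold for all real values of x and y for which both sides are defined.
The correct expansion is cos(x+y) = cos(x)cos(y) - sin(x)sin(y); cosine is not additive.

Conclusion: No, this is NOT an identity.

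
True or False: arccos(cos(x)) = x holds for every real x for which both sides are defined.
False.

Claim: arccos(cos(x)) = x.
Test a specific point where both sides are defined: x = -π/4.
LHS = arccos(cos(x)) ≈ 0.7854
RHS = x ≈ -0.7854
Since 0.7854 ≠ -0.7854, the equation fails at this point, so it cannot hold for every real x for which both sides are defined.
arccos only returns values in [0, π], so arccos(cos(x)) = x holds only for x in that interval, not for all real x.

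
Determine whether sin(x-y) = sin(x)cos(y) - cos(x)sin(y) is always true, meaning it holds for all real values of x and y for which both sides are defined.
Claim: sin(x-y) = sin(x)cos(y) - cos(x)sin(y).
Reasoning: Replace y by -y in sin(x+y) = sin(x)cos(y) + cos(x)sin(y) and use cos(-y) = cos(y), sin(-y) = -sin(y): sin(x-y) = sin(x)cos(y) - cos(x)sin(y).
So the two sides agree for all real values of x and y for which both sides are defined.

Conclusion: Yes, this is an identity.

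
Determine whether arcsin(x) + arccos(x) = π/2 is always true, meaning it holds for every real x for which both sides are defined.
Yes, this is an identity.

Claim: arcsin(x) + arccos(x) = π/2.
Reasoning: Both sides are defined for -1 ≤ x ≤ 1. Let θ = arcsin(x), so sin θ = x and θ ∈ [-π/2, π/2]. Then cos(π/2 - θ) = sin θ = x and π/2 - θ ∈ [0, π], which is exactly the range of arccos, so arccos(x) = π/2 - θ. Adding: arcsin(x) + arccos(x) = θ + (π/2 - θ) = π/2.
So the two sides agree for every real x for which both sides are defined.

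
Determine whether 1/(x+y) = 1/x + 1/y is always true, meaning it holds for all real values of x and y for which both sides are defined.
Claim: 1/(x+y) = 1/x + 1/y.
Test a specific point where both sides are defined: x = 4, y = 2.
LHS = 1/(x+y) ≈ 0.1667
RHS = 1/x + 1/y ≈ 0.7500
Since 0.1667 ≠ 0.7500, the equation fails at this point, so it cannot hold for all real values of x and y for which both sides are defined.
1/x + 1/y = (x+y)/(xy), which is not 1/(x+y).

Conclusion: No, this is NOT an identity.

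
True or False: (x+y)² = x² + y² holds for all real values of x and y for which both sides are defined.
False.

Claim: (x+y)² = x² + y².
Test a specific point where both sides are defined: x = -1, y = 4.
LHS = (x+y)² ≈ 9.0000
RHS = x² + y² ≈ 17.0000
Since 9.0000 ≠ 17.0000, the equation fails at this point, so it cannot hold for all real values of x and y for which both sides are defined.
The correct expansion is (x+y)² = x² + 2xy + y²; the cross term 2xy is missing.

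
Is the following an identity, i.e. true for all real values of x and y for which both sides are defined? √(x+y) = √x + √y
No, this is NOT an identity.

Claim: √(x+y) = √x + √y.
Test a specific point where both sides are defined: x = 3/2, y = 1/2.
LHS = √(x+y) ≈ 1.4142
RHS = √x + √y ≈ 1.9319
Since 1.4142 ≠ 1.9319, the equation fails at this point, so it cannot hold for all real values of x and y for which both sides are defined.
Squaring the right side gives x + 2√(xy) + y, not x + y.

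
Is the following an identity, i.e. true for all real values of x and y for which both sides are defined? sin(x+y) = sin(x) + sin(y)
Claim: sin(x+y) = sin(x) + sin(y).
Test a specific point where both sides are defined: x = -π/4, y = -π/2.
LHS = sin(x+y) ≈ -0.7071
RHS = sin(x) + sin(y) ≈ -1.7071
Since -0.7071 ≠ -1.7071, the equation fails at this point, so it cannot hold for all real values of x and y for which both sides are defined.
The correct expansion is sin(x+y) = sin(x)cos(y) + cos(x)sin(y); sine is not additive.

Conclusion: No, this is NOT an identity.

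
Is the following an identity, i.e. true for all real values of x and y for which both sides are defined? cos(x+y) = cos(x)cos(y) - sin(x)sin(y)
Claim: cos(x+y) = cos(x)cos(y) - sin(x)sin(y).
Reasoning: By Euler's formula e^(i(x+y)) = e^(ix)·e^(iy) = (cos x + i·sin x)(cos y + i·sin y). The real part of the left side is cos(x+y); the real part of the product is cos(x)cos(y) - sin(x)sin(y) (since i·i = -1).
So the two sides agree for all real values of x and y for which both sides are defined.

Conclusion: Yes, this is an identity.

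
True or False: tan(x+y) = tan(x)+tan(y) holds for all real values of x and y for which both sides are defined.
Claim: tan(x+y) = tan(x)+tan(y).
Test a specific point where both sides are defined: x = -π/3, y = 3π/4.
LHS = tan(x+y) ≈ 3.7321
RHS = tan(x)+tan(y) ≈ -2.7321
Since 3.7321 ≠ -2.7321, the equation fails at this point, so it cannot hold for all real values of x and y for which both sides are defined.
The correct formula is tan(x+y) = (tan(x) + tan(y))/(1 - tan(x)tan(y)).

Conclusion: False.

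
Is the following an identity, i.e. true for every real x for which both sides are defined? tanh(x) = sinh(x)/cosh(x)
Yes, this is an identity.

Claim: tanh(x) = sinh(x)/cosh(x).
Reasoning: tanh(x) is defined as sinh(x)/cosh(x) = (e^x - e^-x)/(e^x + e^-x); cosh(x) ≥ 1 is never zero, so this holds for every real x.
So the two sides agree for every real x for which both sides are defined.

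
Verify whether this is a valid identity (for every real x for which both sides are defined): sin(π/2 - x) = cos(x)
Claim: sin(π/2 - x) = cos(x).
Reasoning: Use sin(u - v) = sin(u)cos(v) - cos(u)sin(v) with u = π/2, v = x: sin(π/2)cos(x) - cos(π/2)sin(x) = 1·cos(x) - 0·sin(x) = cos(x).
So the two sides agree for every real x for which both sides are defined.

Conclusion: Yes, this is an identity.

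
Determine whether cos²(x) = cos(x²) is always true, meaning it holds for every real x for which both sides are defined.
No, this is NOT an identity.

Claim: cos²(x) = cos(x²).
Test a specific point where both sides are defined: x = -π/3.
LHS = cos²(x) ≈ 0.2500
RHS = cos(x²) ≈ 0.4566
Since 0.2500 ≠ 0.4566, the equation fails at this point, so it cannot hold for every real x for which both sides are defined.
cos²(x) means (cos x)², squaring the output; cos(x²) squares the input. These are different functions.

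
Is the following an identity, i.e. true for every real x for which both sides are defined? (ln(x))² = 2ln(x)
Claim: (ln(x))² = 2ln(x).
Test a specific point where both sides are defined: x = 3.
LHS = (ln(x))² ≈ 1.2069
RHS = 2ln(x) ≈ 2.1972
Since 1.2069 ≠ 2.1972, the equation fails at this point, so it cannot hold for every real x for which both sides are defined.
2ln(x) equals ln(x²), which is not the same as (ln x)².

Conclusion: No, this is NOT an identity.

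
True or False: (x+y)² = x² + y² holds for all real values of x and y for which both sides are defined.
Claim: (x+y)² = x² + y².
Test a specific point where both sides are defined: x = 3/2, y = 3/2.
LHS = (x+y)² ≈ 9.0000
RHS = x² + y² ≈ 4.5000
Since 9.0000 ≠ 4.5000, the equation fails at this point, so it cannot hold for all real values of x and y for which both sides are defined.
The correct expansion is (x+y)² = x² + 2xy + y²; the cross term 2xy is missing.

Conclusion: False.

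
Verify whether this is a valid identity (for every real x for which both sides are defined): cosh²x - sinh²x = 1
Yes, this is an identity.

Claim: cosh²x - sinh²x = 1.
Reasoning: With cosh(x) = (e^x + e^-x)/2 and sinh(x) = (e^x - e^-x)/2: cosh²x = (e^(2x) + 2 + e^(-2x))/4 and sinh²x = (e^(2x) - 2 + e^(-2x))/4. Subtracting leaves 4/4 = 1.
So the two sides agree for every real x for which both sides are defined.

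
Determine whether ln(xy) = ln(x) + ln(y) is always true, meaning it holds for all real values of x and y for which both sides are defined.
Yes, this is an identity.

Claim: ln(xy) = ln(x) + ln(y).
Reasoning: Both sides are simultaneously defined only when x, y > 0. Write x = e^p, y = e^q (p = ln x, q = ln y). Then xy = e^p · e^q = e^(p+q), so ln(xy) = p + q = ln(x) + ln(y).
So the two sides agree for all real values of x and y for which both sides are defined.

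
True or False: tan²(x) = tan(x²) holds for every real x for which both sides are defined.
Claim: tan²(x) = tan(x²).
Test a specific point where both sides are defined: x = -π/3.
LHS = tan²(x) ≈ 3.0000
RHS = tan(x²) ≈ 1.9485
Since 3.0000 ≠ 1.9485, the equation fails at this point, so it cannot hold for every real x for which both sides are defined.
tan²(x) means (tan x)², squaring the output; tan(x²) squares the input. These are different functions.

Conclusion: False.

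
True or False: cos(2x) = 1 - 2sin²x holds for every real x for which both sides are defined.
Claim: cos(2x) = 1 - 2sin²x.
Reasoning: cos(2x) = cos²x - sin²x. Replace cos²x by 1 - sin²x: (1 - sin²x) - sin²x = 1 - 2sin²x.
So the two sides agree for every real x for which both sides are defined.

Conclusion: True.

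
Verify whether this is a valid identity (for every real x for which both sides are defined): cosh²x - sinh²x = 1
Yes, this is an identity.

Claim: cosh²x - sinh²x = 1.
Reasoning: With cosh(x) = (e^x + e^-x)/2 and sinh(x) = (e^x - e^-x)/2: cosh²x = (e^(2x) + 2 + e^(-2x))/4 and sinh²x = (e^(2x) - 2 + e^(-2x))/4. Subtracting leaves 4/4 = 1.
So the two sides agree for every real x for which both sides are defined.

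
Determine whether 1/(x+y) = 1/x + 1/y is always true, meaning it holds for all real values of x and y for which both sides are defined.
Claim: 1/(x+y) = 1/x + 1/y.
Test a specific point where both sides are defined: x = 3, y = 3/2.
LHS = 1/(x+y) ≈ 0.2222
RHS = 1/x + 1/y ≈ 1.0000
Since 0.2222 ≠ 1.0000, the equation fails at this point, so it cannot hold for all real values of x and y for which both sides are defined.
1/x + 1/y = (x+y)/(xy), which is not 1/(x+y).

Conclusion: No, this is NOT an identity.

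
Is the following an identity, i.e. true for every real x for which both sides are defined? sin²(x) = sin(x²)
Claim: sin²(x) = sin(x²).
Test a specific point where both sides are defined: x = π/4.
LHS = sin²(x) ≈ 0.5000
RHS = sin(x²) ≈ 0.5785
Since 0.5000 ≠ 0.5785, the equation fails at this point, so it cannot hold for every real x for which both sides are defined.
sin²(x) means (sin x)², squaring the output; sin(x²) squares the input. These are different functions.

Conclusion: No, this is NOT an identity.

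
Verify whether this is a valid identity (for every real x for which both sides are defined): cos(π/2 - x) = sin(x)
Yes, this is an identity.

Claim: cos(π/2 - x) = sin(x).
Reasoning: Use cos(u - v) = cos(u)cos(v) + sin(u)sin(v) with u = π/2, v = x: cos(π/2)cos(x) + sin(π/2)sin(x) = 0·cos(x) + 1·sin(x) = sin(x).
So the two sides agree for every real x for which both sides are defined.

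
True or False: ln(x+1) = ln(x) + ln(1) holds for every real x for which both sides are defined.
False.

Claim: ln(x+1) = ln(x) + ln(1).
Test a specific point where both sides are defined: x = 1/2.
LHS = ln(x+1) ≈ 0.4055
RHS = ln(x) + ln(1) ≈ -0.6931
Since 0.4055 ≠ -0.6931, the equation fails at this point, so it cannot hold for every real x for which both sides are defined.
ln(1) = 0, so the right side is just ln(x), which differs from ln(x+1).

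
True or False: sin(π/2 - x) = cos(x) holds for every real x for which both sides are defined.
Claim: sin(π/2 - x) = cos(x).
Reasoning: Use sin(u - v) = sin(u)cos(v) - cos(u)sin(v) with u = π/2, v = x: sin(π/2)cos(x) - cos(π/2)sin(x) = 1·cos(x) - 0·sin(x) = cos(x).
So the two sides agree for every real x for which both sides are defined.

Conclusion: True.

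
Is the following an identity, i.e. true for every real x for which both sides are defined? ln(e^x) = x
Yes, this is an identity.

Claim: ln(e^x) = x.
Reasoning: ln is the inverse of the exponential: ln(e^x) asks for the exponent p with e^p = e^x, and since e^p is one-to-one that exponent is p = x.
So the two sides agree for every real x for which both sides are defined.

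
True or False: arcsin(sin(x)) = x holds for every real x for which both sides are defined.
False.

Claim: arcsin(sin(x)) = x.
Test a specific point where both sides are defined: x = 2π/3.
LHS = arcsin(sin(x)) ≈ 1.0472
RHS = x ≈ 2.0944
Since 1.0472 ≠ 2.0944, the equation fails at this point, so it cannot hold for every real x for which both sides are defined.
arcsin only returns values in [-π/2, π/2], so arcsin(sin(x)) = x holds only for x in that interval, not for all real x.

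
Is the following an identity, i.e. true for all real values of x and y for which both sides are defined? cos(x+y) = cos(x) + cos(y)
Claim: cos(x+y) = cos(x) + cos(y).
Test a specific point where both sides are defined: x = π/3, y = π/3.
LHS = cos(x+y) ≈ -0.5000
RHS = cos(x) + cos(y) ≈ 1.0000
Since -0.5000 ≠ 1.0000, the equation fails at this point, so it cannot hold for all real values of x and y for which both sides are defined.
The correct expansion is cos(x+y) = cos(x)cos(y) - sin(x)sin(y); cosine is not additive.

Conclusion: No, this is NOT an identity.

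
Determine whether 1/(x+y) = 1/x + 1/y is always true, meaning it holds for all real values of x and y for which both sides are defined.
Claim: 1/(x+y) = 1/x + 1/y.
Test a specific point where both sides are defined: x = -1, y = 1/2.
LHS = 1/(x+y) ≈ -2.0000
RHS = 1/x + 1/y ≈ 1.0000
Since -2.0000 ≠ 1.0000, the equation fails at this point, so it cannot hold for all real values of x and y for which both sides are defined.
1/x + 1/y = (x+y)/(xy), which is not 1/(x+y).

Conclusion: No, this is NOT an identity.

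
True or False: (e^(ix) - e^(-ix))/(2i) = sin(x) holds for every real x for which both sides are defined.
True.

Claim: (e^(ix) - e^(-ix))/(2i) = sin(x).
Reasoning: By Euler's formula e^(ix) = cos(x) + i·sin(x) and e^(-ix) = cos(x) - i·sin(x). Subtracting cancels the cosine terms: e^(ix) - e^(-ix) = 2i·sin(x); divide by 2i.
So the two sides agree for every real x for which both sides are defined.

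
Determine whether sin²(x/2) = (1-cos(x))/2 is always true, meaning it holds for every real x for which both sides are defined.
Claim: sin²(x/2) = (1-cos(x))/2.
Reasoning: Use cos(2θ) = 1 - 2sin²θ with θ = x/2: cos(x) = 1 - 2sin²(x/2). Solving for sin²(x/2) gives (1 - cos(x))/2.
So the two sides agree for every real x for which both sides are defined.

Conclusion: Yes, this is an identity.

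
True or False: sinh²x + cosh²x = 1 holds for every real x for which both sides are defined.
False.

Claim: sinh²x + cosh²x = 1.
Test a specific point where both sides are defined: x = -3.
LHS = sinh²x + cosh²x ≈ 201.7156
RHS = 1 ≈ 1.0000
Since 201.7156 ≠ 1.0000, the equation fails at this point, so it cannot hold for every real x for which both sides are defined.
The correct hyperbolic identity is cosh²x - sinh²x = 1 (a difference); the sum sinh²x + cosh²x equals cosh(2x).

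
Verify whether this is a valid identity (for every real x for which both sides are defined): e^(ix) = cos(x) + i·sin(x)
Claim: e^(ix) = cos(x) + i·sin(x).
Reasoning: Euler's formula. Expand e^(ix) = Σ (ix)^k / k!. Since i² = -1, the even-k terms are Σ (-1)^m x^(2m)/(2m)! = cos(x) and the odd-k terms are i · Σ (-1)^m x^(2m+1)/(2m+1)! = i·sin(x).
So the two sides agree for every real x for which both sides are defined.

Conclusion: Yes, this is an identity.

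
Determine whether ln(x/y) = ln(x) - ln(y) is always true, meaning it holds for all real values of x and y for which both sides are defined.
Yes, this is an identity.

Claim: ln(x/y) = ln(x) - ln(y).
Reasoning: Both sides are simultaneously defined only when x, y > 0. Write x = e^p, y = e^q. Then x/y = e^(p-q), so ln(x/y) = p - q = ln(x) - ln(y).
So the two sides agree for all real values of x and y for which both sides are defined.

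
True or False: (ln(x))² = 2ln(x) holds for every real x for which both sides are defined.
False.

Claim: (ln(x))² = 2ln(x).
Test a specific point where both sides are defined: x = 3/2.
LHS = (ln(x))² ≈ 0.1644
RHS = 2ln(x) ≈ 0.8109
Since 0.1644 ≠ 0.8109, the equation fails at this point, so it cannot hold for every real x for which both sides are defined.
2ln(x) equals ln(x²), which is not the same as (ln x)².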